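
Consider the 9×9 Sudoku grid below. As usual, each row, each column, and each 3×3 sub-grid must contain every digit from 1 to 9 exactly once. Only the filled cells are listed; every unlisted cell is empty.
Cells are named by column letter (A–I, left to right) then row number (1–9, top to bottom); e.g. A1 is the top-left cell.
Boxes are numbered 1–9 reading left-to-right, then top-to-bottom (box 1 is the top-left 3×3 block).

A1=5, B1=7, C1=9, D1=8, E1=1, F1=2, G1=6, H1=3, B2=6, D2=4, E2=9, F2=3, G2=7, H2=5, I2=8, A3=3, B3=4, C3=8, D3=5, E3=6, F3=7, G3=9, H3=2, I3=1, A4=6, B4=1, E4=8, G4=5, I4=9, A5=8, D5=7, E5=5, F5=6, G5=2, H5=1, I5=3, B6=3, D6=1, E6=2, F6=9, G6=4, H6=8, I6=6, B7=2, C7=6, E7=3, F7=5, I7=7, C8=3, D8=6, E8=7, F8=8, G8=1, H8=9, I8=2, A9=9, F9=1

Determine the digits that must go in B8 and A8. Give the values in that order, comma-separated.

5,4

For B8:
  Row 8 already contains {1, 2, 3, 6, 7, 8, 9}.
  Column B already contains {1, 2, 3, 4, 6, 7}.
  Its 3×3 block (box 7) already contains {2, 3, 6, 9}.
  The only value from 1–9 not eliminated is 5, so B8 = 5.
For A8:
  Row 8 already contains {1, 2, 3, 6, 7, 8, 9}.
  Column A already contains {3, 5, 6, 8, 9}.
  Its 3×3 block (box 7) already contains {2, 3, 6, 9}.
  The only value from 1–9 not eliminated is 4, so A8 = 4.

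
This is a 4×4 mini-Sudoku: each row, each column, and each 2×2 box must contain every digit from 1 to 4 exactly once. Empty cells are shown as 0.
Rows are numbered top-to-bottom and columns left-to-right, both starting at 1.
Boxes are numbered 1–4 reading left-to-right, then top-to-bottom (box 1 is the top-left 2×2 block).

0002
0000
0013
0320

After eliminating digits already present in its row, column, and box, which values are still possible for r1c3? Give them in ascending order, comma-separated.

Row 1 already contains {2}.
Column 3 already contains {1, 2}.
Its 2×2 block (box 2) already contains {2}.
Removing those from 1–4 leaves {3, 4} as the candidates for r1c3.

3,4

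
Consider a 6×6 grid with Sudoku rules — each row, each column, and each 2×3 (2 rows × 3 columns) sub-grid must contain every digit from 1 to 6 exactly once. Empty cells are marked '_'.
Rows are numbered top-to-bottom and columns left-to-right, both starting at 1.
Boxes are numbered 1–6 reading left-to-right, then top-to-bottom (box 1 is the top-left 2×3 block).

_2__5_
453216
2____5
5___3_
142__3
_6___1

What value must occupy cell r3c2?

Cell r3c2 itself could take any of {1, 3} by direct elimination.
Consider where 3 can go in row 3.
r3c3 is out (column 3 already has a 3).
r3c4 is out (box 4 already has a 3).
r3c5 is out (column 5 already has a 3).
So the only cell in row 3 that can hold 3 is r3c2.
Therefore r3c2 = 3.

3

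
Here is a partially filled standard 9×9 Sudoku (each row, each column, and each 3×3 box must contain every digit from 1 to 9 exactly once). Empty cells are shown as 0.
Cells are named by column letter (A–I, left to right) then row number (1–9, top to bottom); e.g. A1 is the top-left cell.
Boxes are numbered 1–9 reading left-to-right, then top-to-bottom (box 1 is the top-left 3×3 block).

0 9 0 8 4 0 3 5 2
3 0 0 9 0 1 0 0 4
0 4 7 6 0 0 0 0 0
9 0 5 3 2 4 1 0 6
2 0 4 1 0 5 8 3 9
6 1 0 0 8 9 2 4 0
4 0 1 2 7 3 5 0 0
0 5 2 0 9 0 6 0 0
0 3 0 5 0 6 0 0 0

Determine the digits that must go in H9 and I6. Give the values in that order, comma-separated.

2,5

For H9:
  Consider where 2 can go in row 9.
  A9 is out (column A already has a 2).
  C9 is out (column C already has a 2).
  E9 is out (column E already has a 2).
  G9 is out (column G already has a 2).
  I9 is out (column I already has a 2).
  So the only cell in row 9 that can hold 2 is H9.
  So H9 = 2.
For I6:
  Consider where 5 can go in row 6.
  C6 is out (column C already has a 5).
  D6 is out (column D already has a 5).
  So the only cell in row 6 that can hold 5 is I6.
  So I6 = 5.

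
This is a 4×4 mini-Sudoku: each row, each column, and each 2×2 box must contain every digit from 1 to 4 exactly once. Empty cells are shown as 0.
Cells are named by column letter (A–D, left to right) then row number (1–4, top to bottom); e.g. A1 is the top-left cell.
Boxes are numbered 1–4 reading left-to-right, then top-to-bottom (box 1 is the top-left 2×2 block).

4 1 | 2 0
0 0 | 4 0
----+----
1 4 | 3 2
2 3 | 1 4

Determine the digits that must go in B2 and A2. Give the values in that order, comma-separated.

For B2:
  Row 2 already contains {4}.
  Column B already contains {1, 3, 4}.
  Its 2×2 block (box 1) already contains {1, 4}.
  The only value from 1–4 not eliminated is 2, so B2 = 2.
For A2:
  Row 2 already contains {4}.
  Column A already contains {1, 2, 4}.
  Its 2×2 block (box 1) already contains {1, 4}.
  The only value from 1–4 not eliminated is 3, so A2 = 3.

2,3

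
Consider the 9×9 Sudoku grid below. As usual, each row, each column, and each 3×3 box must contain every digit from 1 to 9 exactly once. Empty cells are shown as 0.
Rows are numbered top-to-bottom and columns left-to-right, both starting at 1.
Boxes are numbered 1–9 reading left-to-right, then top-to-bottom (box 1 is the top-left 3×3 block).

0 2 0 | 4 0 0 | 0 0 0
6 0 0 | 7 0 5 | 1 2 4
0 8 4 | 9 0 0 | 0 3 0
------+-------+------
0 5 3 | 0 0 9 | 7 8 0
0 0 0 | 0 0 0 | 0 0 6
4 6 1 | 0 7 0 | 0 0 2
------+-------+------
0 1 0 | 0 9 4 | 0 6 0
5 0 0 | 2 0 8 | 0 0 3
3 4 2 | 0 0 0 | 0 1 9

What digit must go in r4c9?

1

Row 4 already contains {3, 5, 7, 8, 9}.
Column 9 already contains {2, 3, 4, 6, 9}.
Its 3×3 block (box 6) already contains {2, 6, 7, 8}.
The only value from 1–9 not eliminated is 1, so r4c9 = 1.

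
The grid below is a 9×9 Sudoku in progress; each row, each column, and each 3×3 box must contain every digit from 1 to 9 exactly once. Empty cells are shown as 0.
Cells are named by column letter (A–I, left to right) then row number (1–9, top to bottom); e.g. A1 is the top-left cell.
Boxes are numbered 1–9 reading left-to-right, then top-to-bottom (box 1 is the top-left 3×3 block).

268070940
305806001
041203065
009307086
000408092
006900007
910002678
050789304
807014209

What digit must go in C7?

Cell C7 itself could take any of {3, 4} by direct elimination.
Consider where 4 can go in row 7.
D7 is out (column D already has a 4).
E7 is out (box 8 already has a 4).
So the only cell in row 7 that can hold 4 is C7.
Therefore C7 = 4.

4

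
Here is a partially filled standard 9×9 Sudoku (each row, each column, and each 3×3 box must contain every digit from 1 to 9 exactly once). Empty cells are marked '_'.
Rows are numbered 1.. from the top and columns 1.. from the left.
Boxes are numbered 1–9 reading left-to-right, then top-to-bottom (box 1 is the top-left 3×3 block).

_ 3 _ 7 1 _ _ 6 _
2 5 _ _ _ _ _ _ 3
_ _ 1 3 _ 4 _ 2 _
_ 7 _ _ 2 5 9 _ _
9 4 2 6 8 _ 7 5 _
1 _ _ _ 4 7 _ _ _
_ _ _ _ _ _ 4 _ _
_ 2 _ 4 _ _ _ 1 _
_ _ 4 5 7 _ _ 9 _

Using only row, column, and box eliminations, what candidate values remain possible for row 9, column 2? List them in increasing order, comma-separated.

Row 9 already contains {4, 5, 7, 9}.
Column 2 already contains {2, 3, 4, 5, 7}.
Its 3×3 block (box 7) already contains {2, 4}.
Removing those from 1–9 leaves {1, 6, 8} as the candidates for row 9, column 2.

1,6,8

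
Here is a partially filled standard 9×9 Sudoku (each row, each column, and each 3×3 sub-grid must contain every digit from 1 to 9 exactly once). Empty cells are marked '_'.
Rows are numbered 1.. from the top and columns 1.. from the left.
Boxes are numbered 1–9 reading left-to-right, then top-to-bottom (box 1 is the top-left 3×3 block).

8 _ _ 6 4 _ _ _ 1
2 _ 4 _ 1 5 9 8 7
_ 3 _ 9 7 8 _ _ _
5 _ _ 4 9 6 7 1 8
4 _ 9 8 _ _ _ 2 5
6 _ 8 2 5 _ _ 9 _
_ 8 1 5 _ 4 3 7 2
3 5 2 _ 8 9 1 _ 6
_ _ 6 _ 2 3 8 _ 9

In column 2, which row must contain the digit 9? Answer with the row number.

1

Consider where 9 can go in column 2.
row 2, column 2 is out (row 2 already has a 9).
row 4, column 2 is out (row 4 already has a 9).
row 5, column 2 is out (row 5 already has a 9).
row 6, column 2 is out (row 6 already has a 9).
row 9, column 2 is out (row 9 already has a 9).
So the only cell in column 2 that can hold 9 is row 1, column 2.
That is row 1.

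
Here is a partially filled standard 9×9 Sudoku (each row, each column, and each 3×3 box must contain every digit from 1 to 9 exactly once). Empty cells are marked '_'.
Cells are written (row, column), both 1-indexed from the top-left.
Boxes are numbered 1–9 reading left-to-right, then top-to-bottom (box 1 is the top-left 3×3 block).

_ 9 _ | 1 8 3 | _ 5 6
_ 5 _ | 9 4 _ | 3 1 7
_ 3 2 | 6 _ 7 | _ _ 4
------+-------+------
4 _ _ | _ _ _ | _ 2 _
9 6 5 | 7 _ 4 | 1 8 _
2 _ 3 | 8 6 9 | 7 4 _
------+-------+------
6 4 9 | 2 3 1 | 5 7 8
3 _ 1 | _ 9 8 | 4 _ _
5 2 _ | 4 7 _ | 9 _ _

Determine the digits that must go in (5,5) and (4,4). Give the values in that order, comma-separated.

For (5,5):
  Row 5 already contains {1, 4, 5, 6, 7, 8, 9}.
  Column 5 already contains {3, 4, 6, 7, 8, 9}.
  Its 3×3 block (box 5) already contains {4, 6, 7, 8, 9}.
  The only value from 1–9 not eliminated is 2, so (5,5) = 2.
For (4,4):
  Consider where 3 can go in column 4.
  (8,4) is out (row 8 already has a 3).
  So the only cell in column 4 that can hold 3 is (4,4).
  So (4,4) = 3.

2,3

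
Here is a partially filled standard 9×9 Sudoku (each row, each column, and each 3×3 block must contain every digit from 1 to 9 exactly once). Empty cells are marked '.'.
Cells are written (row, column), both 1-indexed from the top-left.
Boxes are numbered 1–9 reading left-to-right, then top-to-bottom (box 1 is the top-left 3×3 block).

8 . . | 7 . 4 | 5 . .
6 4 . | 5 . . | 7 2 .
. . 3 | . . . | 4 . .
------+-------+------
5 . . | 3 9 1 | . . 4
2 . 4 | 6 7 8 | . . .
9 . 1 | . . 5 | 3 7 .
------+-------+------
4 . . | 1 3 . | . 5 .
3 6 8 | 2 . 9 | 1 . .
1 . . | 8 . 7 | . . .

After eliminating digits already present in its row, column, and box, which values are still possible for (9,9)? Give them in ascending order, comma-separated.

2,3,6,9

Row 9 already contains {1, 7, 8}.
Column 9 already contains {4}.
Its 3×3 block (box 9) already contains {1, 5}.
Removing those from 1–9 leaves {2, 3, 6, 9} as the candidates for (9,9).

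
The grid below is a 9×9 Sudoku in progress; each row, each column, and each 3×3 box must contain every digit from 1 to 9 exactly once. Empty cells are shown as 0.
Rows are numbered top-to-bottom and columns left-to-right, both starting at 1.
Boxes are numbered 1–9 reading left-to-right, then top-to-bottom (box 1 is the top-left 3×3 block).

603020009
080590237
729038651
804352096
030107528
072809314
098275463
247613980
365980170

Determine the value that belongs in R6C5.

Row 6 already contains {1, 2, 3, 4, 7, 8, 9}.
Column 5 already contains {1, 2, 3, 5, 7, 8, 9}.
Its 3×3 block (box 5) already contains {1, 2, 3, 5, 7, 8, 9}.
The only value from 1–9 not eliminated is 6, so R6C5 = 6.

6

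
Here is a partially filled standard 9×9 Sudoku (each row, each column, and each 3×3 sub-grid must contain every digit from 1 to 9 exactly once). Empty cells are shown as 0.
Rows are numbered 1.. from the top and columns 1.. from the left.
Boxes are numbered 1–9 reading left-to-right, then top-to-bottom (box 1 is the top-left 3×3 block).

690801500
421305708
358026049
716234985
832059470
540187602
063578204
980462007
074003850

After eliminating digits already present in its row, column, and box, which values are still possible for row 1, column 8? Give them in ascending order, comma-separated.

Row 1 already contains {1, 5, 6, 8, 9}.
Column 8 already contains {4, 5, 7, 8}.
Its 3×3 block (box 3) already contains {4, 5, 7, 8, 9}.
Removing those from 1–9 leaves {2, 3} as the candidates for row 1, column 8.

2,3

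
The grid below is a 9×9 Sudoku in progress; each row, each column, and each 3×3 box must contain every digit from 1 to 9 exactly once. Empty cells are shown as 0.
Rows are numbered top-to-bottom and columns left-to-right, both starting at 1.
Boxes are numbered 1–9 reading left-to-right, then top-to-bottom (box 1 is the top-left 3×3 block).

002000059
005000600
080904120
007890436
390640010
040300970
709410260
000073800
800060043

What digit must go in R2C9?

4

Cell R2C9 itself could take any of {4, 7, 8} by direct elimination.
Consider where 4 can go in box 3.
R1C7 is out (column 7 already has a 4).
R2C8 is out (column 8 already has a 4).
R3C9 is out (row 3 already has a 4).
So the only cell in box 3 that can hold 4 is R2C9.
Therefore R2C9 = 4.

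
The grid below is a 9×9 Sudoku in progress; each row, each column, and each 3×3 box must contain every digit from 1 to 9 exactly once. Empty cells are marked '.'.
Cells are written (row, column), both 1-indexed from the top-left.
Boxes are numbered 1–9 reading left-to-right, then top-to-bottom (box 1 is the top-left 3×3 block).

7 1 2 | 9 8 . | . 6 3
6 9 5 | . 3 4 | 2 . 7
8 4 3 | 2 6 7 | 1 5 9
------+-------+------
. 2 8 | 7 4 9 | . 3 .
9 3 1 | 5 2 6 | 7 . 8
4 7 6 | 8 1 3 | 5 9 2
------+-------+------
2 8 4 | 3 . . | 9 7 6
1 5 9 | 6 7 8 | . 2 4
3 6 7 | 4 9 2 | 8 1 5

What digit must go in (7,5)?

Row 7 already contains {2, 3, 4, 6, 7, 8, 9}.
Column 5 already contains {1, 2, 3, 4, 6, 7, 8, 9}.
Its 3×3 block (box 8) already contains {2, 3, 4, 6, 7, 8, 9}.
The only value from 1–9 not eliminated is 5, so (7,5) = 5.

5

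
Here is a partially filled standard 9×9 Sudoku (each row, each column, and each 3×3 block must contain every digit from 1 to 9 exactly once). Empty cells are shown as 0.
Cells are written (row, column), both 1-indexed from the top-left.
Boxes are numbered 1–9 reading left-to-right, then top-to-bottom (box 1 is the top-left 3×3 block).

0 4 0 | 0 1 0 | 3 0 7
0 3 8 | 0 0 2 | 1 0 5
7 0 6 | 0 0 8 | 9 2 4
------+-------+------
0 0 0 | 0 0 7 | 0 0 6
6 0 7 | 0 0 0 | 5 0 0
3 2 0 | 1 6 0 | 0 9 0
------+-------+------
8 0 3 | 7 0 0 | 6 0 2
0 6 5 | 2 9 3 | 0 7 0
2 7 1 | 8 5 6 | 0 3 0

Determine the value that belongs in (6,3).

Row 6 already contains {1, 2, 3, 6, 9}.
Column 3 already contains {1, 3, 5, 6, 7, 8}.
Its 3×3 block (box 4) already contains {2, 3, 6, 7}.
The only value from 1–9 not eliminated is 4, so (6,3) = 4.

4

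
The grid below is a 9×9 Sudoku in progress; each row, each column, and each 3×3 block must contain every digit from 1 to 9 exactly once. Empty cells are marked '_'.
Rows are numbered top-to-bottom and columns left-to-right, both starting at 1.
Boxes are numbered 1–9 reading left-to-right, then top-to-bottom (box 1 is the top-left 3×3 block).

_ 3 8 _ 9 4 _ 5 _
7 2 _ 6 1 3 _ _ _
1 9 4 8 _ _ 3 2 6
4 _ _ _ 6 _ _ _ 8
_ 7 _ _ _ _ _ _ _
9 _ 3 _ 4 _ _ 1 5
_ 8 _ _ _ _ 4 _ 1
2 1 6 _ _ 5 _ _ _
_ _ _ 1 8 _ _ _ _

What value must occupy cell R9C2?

4

Cell R9C2 itself could take any of {4, 5} by direct elimination.
Consider where 4 can go in row 9.
R9C1 is out (column 1 already has a 4). R9C3 is out (column 3 already has a 4). R9C6 is out (column 6 already has a 4). R9C7 is out (column 7 already has a 4). The remaining empty cells in row 9 are similarly blocked.
So the only cell in row 9 that can hold 4 is R9C2.
Therefore R9C2 = 4.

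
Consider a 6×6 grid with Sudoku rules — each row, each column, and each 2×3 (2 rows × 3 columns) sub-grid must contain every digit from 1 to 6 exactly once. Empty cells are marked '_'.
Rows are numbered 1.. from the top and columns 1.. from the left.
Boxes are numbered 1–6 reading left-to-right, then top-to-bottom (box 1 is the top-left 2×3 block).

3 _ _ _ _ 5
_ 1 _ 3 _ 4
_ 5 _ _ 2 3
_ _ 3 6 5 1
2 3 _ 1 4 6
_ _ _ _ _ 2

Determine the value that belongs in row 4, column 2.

Cell row 4, column 2 itself could take any of {2, 4} by direct elimination.
Consider where 2 can go in box 3.
row 3, column 1 is out (row 3 already has a 2).
row 3, column 3 is out (row 3 already has a 2).
row 4, column 1 is out (column 1 already has a 2).
So the only cell in box 3 that can hold 2 is row 4, column 2.
Therefore row 4, column 2 = 2.

2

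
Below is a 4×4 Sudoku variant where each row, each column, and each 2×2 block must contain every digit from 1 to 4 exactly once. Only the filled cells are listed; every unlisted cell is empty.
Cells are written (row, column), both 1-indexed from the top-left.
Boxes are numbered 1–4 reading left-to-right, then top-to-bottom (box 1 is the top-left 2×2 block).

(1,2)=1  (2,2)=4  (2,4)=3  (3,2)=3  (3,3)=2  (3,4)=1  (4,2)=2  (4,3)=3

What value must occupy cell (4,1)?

1

Cell (4,1) itself could take any of {1, 4} by direct elimination.
Consider where 1 can go in column 1.
(1,1) is out (row 1 already has a 1).
(2,1) is out (box 1 already has a 1).
(3,1) is out (row 3 already has a 1).
So the only cell in column 1 that can hold 1 is (4,1).
Therefore (4,1) = 1.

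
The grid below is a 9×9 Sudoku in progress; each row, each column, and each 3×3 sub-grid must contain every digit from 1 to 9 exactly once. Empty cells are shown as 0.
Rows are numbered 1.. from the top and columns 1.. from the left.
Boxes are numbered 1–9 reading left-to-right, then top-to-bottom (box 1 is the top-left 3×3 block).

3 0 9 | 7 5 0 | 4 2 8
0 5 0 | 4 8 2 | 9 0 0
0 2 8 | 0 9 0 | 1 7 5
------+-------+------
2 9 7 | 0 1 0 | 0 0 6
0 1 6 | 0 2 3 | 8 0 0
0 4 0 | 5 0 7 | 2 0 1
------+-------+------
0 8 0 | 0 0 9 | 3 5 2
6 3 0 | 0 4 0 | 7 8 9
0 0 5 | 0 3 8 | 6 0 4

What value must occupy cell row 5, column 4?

9

Row 5 already contains {1, 2, 3, 6, 8}.
Column 4 already contains {4, 5, 7}.
Its 3×3 block (box 5) already contains {1, 2, 3, 5, 7}.
The only value from 1–9 not eliminated is 9, so row 5, column 4 = 9.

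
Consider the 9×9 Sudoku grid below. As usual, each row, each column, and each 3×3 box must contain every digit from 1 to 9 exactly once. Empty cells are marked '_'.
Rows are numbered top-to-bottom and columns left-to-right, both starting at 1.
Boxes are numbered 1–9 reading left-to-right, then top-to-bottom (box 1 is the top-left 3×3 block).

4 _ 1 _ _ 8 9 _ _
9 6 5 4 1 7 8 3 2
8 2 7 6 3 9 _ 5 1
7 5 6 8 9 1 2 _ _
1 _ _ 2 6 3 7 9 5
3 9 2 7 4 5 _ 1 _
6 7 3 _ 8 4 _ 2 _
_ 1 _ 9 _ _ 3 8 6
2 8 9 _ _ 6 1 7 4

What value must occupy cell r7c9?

Row 7 already contains {2, 3, 4, 6, 7, 8}.
Column 9 already contains {1, 2, 4, 5, 6}.
Its 3×3 block (box 9) already contains {1, 2, 3, 4, 6, 7, 8}.
The only value from 1–9 not eliminated is 9, so r7c9 = 9.

9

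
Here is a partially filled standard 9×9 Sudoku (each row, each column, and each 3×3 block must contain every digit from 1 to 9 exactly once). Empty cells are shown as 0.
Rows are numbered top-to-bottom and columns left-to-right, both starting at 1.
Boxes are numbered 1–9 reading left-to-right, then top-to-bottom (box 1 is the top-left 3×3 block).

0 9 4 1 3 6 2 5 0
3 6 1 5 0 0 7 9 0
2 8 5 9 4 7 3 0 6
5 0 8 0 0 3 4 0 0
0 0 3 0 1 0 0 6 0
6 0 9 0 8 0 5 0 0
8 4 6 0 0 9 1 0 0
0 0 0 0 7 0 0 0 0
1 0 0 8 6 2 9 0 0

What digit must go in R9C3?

Row 9 already contains {1, 2, 6, 8, 9}.
Column 3 already contains {1, 3, 4, 5, 6, 8, 9}.
Its 3×3 block (box 7) already contains {1, 4, 6, 8}.
The only value from 1–9 not eliminated is 7, so R9C3 = 7.

7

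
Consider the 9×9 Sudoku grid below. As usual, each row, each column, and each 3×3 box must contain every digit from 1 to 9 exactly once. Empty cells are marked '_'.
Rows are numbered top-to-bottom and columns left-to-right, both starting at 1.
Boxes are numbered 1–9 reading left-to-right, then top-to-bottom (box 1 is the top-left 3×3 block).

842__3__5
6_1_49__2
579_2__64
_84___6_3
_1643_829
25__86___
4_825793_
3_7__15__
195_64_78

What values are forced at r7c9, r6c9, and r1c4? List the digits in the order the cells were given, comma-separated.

For r7c9:
  Consider where 1 can go in row 7.
  r7c2 is out (column 2 already has a 1).
  So the only cell in row 7 that can hold 1 is r7c9.
  So r7c9 = 1.
For r6c9:
  Consider where 7 can go in column 9.
  r7c9 is out (row 7 already has a 7).
  r8c9 is out (row 8 already has a 7).
  So the only cell in column 9 that can hold 7 is r6c9.
  So r6c9 = 7.
For r1c4:
  Consider where 6 can go in box 2.
  r1c5 is out (column 5 already has a 6).
  r2c4 is out (row 2 already has a 6).
  r3c4 is out (row 3 already has a 6).
  r3c6 is out (row 3 already has a 6).
  So the only cell in box 2 that can hold 6 is r1c4.
  So r1c4 = 6.

1,7,6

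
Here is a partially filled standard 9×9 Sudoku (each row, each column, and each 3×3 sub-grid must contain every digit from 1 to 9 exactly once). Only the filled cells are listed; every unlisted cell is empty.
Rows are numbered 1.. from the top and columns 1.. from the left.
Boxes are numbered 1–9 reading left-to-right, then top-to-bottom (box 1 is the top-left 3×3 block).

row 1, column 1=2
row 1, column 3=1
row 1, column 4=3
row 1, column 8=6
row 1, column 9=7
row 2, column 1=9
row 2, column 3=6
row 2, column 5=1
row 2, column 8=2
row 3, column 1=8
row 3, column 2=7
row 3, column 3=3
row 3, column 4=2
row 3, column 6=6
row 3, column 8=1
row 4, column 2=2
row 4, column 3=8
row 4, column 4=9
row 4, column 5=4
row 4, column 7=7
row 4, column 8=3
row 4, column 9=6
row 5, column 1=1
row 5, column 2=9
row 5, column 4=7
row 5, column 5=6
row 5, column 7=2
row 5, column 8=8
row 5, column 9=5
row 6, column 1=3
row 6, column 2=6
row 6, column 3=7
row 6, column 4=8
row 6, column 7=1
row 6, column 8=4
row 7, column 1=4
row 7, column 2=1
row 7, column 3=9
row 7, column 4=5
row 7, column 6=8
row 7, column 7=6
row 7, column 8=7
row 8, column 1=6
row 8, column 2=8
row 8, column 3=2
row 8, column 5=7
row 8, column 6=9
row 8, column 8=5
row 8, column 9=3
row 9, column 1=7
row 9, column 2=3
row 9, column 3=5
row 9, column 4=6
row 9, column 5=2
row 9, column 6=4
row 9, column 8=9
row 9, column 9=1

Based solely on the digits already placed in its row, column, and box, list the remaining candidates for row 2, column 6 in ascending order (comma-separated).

5,7

Row 2 already contains {1, 2, 6, 9}.
Column 6 already contains {4, 6, 8, 9}.
Its 3×3 block (box 2) already contains {1, 2, 3, 6}.
Removing those from 1–9 leaves {5, 7} as the candidates for row 2, column 6.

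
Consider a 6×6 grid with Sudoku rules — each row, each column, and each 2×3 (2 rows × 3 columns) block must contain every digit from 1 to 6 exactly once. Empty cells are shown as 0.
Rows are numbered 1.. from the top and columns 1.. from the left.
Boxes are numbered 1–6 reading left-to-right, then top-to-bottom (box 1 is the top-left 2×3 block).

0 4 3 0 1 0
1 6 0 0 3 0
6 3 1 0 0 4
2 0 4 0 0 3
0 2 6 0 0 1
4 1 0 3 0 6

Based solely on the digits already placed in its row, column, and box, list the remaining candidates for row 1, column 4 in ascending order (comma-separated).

2,5,6

Row 1 already contains {1, 3, 4}.
Column 4 already contains {3}.
Its 2×3 block (box 2) already contains {1, 3}.
Removing those from 1–6 leaves {2, 5, 6} as the candidates for row 1, column 4.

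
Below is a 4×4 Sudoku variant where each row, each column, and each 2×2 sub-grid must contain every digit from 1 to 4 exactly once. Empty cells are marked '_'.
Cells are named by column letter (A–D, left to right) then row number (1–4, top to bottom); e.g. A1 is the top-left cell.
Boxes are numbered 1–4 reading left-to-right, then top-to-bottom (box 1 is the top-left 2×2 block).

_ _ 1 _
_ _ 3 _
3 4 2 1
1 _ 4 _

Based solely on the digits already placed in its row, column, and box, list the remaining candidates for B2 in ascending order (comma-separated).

1,2

Row 2 already contains {3}.
Column B already contains {4}.
Its 2×2 block (box 1) already contains {}.
Removing those from 1–4 leaves {1, 2} as the candidates for B2.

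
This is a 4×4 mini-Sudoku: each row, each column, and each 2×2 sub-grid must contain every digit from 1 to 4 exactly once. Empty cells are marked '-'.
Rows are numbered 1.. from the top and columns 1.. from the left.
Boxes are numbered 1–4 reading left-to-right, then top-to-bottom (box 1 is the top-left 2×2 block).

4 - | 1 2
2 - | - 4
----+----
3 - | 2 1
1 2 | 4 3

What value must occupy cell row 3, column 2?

Row 3 already contains {1, 2, 3}.
Column 2 already contains {2}.
Its 2×2 block (box 3) already contains {1, 2, 3}.
The only value from 1–4 not eliminated is 4, so row 3, column 2 = 4.

4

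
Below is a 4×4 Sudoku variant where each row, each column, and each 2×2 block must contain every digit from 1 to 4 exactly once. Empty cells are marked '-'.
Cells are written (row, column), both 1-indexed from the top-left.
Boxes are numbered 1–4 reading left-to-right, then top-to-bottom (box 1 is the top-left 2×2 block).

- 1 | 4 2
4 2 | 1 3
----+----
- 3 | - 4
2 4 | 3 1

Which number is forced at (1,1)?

3

Row 1 already contains {1, 2, 4}.
Column 1 already contains {2, 4}.
Its 2×2 block (box 1) already contains {1, 2, 4}.
The only value from 1–4 not eliminated is 3, so (1,1) = 3.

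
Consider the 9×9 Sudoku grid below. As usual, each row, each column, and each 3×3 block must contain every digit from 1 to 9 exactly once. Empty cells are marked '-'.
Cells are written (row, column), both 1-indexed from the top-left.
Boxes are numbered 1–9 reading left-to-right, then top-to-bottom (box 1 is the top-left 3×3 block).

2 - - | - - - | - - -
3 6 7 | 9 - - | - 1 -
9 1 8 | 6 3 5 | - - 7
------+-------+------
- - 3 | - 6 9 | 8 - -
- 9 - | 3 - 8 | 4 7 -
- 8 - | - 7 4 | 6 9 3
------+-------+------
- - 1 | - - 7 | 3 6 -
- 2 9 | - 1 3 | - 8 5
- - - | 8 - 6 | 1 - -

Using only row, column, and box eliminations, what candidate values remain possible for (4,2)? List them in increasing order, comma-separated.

Row 4 already contains {3, 6, 8, 9}.
Column 2 already contains {1, 2, 6, 8, 9}.
Its 3×3 block (box 4) already contains {3, 8, 9}.
Removing those from 1–9 leaves {4, 5, 7} as the candidates for (4,2).

4,5,7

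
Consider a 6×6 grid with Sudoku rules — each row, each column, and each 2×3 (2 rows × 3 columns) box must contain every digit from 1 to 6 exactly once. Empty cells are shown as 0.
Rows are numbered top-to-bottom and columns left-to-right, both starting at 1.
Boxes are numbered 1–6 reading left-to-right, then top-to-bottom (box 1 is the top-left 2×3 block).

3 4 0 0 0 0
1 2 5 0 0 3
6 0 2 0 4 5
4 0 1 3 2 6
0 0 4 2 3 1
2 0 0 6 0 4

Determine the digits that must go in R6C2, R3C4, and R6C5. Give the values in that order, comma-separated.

For R6C2:
  Consider where 1 can go in row 6.
  R6C3 is out (column 3 already has a 1).
  R6C5 is out (box 6 already has a 1).
  So the only cell in row 6 that can hold 1 is R6C2.
  So R6C2 = 1.
For R3C4:
  Row 3 already contains {2, 4, 5, 6}.
  Column 4 already contains {2, 3, 6}.
  Its 2×3 block (box 4) already contains {2, 3, 4, 5, 6}.
  The only value from 1–6 not eliminated is 1, so R3C4 = 1.
For R6C5:
  Row 6 already contains {2, 4, 6}.
  Column 5 already contains {2, 3, 4}.
  Its 2×3 block (box 6) already contains {1, 2, 3, 4, 6}.
  The only value from 1–6 not eliminated is 5, so R6C5 = 5.

1,1,5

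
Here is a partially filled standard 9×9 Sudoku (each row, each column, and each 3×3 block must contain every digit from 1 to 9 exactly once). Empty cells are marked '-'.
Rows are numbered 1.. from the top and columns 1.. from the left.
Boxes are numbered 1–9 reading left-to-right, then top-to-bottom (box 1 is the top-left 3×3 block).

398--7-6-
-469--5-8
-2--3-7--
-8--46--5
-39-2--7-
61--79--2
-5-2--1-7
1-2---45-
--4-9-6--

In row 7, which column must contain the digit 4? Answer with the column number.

6

Consider where 4 can go in row 7.
row 7, column 1 is out (box 7 already has a 4).
row 7, column 3 is out (column 3 already has a 4).
row 7, column 5 is out (column 5 already has a 4).
row 7, column 8 is out (box 9 already has a 4).
So the only cell in row 7 that can hold 4 is row 7, column 6.
That is column 6.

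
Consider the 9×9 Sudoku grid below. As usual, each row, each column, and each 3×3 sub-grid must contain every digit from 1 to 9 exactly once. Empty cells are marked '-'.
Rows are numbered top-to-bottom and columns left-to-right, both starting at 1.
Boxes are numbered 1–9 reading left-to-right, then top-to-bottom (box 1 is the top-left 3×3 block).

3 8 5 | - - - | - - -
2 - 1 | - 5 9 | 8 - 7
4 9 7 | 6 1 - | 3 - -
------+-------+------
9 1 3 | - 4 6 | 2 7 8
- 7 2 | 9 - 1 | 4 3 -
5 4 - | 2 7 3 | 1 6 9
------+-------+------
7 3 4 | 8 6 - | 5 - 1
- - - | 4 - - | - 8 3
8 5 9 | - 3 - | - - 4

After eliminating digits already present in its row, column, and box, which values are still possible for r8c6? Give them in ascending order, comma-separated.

2,5,7

Row 8 already contains {3, 4, 8}.
Column 6 already contains {1, 3, 6, 9}.
Its 3×3 block (box 8) already contains {3, 4, 6, 8}.
Removing those from 1–9 leaves {2, 5, 7} as the candidates for r8c6.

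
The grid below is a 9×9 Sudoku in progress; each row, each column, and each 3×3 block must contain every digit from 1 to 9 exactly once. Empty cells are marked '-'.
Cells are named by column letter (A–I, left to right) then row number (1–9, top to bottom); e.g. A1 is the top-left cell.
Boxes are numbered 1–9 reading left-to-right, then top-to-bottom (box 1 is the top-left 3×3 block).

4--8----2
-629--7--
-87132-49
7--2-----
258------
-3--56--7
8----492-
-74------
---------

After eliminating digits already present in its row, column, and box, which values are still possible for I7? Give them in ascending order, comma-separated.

1,3,5,6

Row 7 already contains {2, 4, 8, 9}.
Column I already contains {2, 7, 9}.
Its 3×3 block (box 9) already contains {2, 9}.
Removing those from 1–9 leaves {1, 3, 5, 6} as the candidates for I7.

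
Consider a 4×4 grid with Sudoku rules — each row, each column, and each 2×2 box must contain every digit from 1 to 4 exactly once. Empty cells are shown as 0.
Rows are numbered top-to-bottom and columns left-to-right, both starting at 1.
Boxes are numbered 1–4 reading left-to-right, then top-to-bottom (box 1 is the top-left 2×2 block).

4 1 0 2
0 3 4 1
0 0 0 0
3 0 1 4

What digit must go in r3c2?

4

Cell r3c2 itself could take any of {2, 4} by direct elimination.
Consider where 4 can go in column 2.
r4c2 is out (row 4 already has a 4).
So the only cell in column 2 that can hold 4 is r3c2.
Therefore r3c2 = 4.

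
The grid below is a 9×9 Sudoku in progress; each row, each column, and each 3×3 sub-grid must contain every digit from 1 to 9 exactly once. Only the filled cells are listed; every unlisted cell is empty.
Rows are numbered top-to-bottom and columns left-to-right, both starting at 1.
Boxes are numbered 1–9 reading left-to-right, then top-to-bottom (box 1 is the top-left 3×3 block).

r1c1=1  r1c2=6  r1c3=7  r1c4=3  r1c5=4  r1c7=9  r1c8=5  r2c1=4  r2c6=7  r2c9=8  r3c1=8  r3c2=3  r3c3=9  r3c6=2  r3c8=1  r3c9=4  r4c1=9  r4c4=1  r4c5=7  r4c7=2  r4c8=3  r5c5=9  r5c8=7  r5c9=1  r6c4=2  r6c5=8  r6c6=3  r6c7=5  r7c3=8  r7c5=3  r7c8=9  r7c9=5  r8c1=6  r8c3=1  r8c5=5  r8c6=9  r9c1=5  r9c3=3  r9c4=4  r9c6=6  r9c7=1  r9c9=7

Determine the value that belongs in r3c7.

7

Cell r3c7 itself could take any of {6, 7} by direct elimination.
Consider where 7 can go in column 7.
r2c7 is out (row 2 already has a 7).
r5c7 is out (row 5 already has a 7).
r7c7 is out (box 9 already has a 7).
r8c7 is out (box 9 already has a 7).
So the only cell in column 7 that can hold 7 is r3c7.
Therefore r3c7 = 7.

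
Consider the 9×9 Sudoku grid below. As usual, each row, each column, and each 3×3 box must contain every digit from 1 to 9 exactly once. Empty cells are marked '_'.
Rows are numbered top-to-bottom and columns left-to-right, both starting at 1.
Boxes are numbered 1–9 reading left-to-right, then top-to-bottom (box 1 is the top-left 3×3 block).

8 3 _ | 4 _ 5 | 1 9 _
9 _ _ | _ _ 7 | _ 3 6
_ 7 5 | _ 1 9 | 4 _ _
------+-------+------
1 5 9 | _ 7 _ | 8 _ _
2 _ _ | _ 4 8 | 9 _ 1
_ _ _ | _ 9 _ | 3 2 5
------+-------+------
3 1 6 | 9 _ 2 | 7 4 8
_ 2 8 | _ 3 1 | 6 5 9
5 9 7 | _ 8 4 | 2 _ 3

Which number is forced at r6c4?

Cell r6c4 itself could take any of {1, 6} by direct elimination.
Consider where 1 can go in column 4.
r2c4 is out (box 2 already has a 1). r3c4 is out (row 3 already has a 1). r4c4 is out (row 4 already has a 1). r5c4 is out (row 5 already has a 1). The remaining empty cells in column 4 are similarly blocked.
So the only cell in column 4 that can hold 1 is r6c4.
Therefore r6c4 = 1.

1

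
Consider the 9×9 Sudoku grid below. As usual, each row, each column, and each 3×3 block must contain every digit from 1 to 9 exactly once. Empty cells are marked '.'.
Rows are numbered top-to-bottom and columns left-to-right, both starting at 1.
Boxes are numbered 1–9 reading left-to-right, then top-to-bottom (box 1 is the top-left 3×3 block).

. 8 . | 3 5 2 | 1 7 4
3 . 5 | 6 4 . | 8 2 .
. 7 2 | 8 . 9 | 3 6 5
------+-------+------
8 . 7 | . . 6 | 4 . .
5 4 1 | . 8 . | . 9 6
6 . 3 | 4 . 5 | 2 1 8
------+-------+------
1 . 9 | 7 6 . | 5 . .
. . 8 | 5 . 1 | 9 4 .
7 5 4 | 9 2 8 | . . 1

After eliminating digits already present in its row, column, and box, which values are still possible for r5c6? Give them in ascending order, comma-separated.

Row 5 already contains {1, 4, 5, 6, 8, 9}.
Column 6 already contains {1, 2, 5, 6, 8, 9}.
Its 3×3 block (box 5) already contains {4, 5, 6, 8}.
Removing those from 1–9 leaves {3, 7} as the candidates for r5c6.

3,7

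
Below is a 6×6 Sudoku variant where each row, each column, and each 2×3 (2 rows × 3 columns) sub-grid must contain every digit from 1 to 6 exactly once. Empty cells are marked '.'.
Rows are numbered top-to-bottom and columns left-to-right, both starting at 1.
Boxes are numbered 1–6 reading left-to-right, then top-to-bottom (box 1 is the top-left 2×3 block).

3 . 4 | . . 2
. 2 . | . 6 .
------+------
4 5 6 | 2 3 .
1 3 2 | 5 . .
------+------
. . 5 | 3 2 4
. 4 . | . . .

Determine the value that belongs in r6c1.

Cell r6c1 itself could take any of {2, 6} by direct elimination.
Consider where 2 can go in column 1.
r2c1 is out (row 2 already has a 2).
r5c1 is out (row 5 already has a 2).
So the only cell in column 1 that can hold 2 is r6c1.
Therefore r6c1 = 2.

2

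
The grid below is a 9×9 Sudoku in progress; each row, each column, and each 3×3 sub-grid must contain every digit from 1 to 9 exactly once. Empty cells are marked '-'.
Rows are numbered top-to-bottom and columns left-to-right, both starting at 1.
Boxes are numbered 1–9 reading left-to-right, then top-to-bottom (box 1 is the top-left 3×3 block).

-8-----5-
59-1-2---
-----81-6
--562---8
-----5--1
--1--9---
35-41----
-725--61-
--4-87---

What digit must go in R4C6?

Cell R4C6 itself could take any of {1, 3, 4} by direct elimination.
Consider where 1 can go in box 5.
R5C4 is out (row 5 already has a 1).
R5C5 is out (row 5 already has a 1).
R6C4 is out (row 6 already has a 1).
R6C5 is out (row 6 already has a 1).
So the only cell in box 5 that can hold 1 is R4C6.
Therefore R4C6 = 1.

1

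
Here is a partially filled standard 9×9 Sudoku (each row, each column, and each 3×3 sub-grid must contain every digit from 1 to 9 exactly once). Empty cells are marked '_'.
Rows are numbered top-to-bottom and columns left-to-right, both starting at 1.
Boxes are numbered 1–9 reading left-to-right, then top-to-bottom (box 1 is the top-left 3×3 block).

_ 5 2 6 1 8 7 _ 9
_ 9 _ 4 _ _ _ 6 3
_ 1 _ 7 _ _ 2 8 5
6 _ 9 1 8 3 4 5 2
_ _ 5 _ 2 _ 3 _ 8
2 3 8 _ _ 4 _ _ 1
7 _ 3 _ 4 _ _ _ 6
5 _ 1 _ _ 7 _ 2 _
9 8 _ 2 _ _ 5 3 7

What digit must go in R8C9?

4

Row 8 already contains {1, 2, 5, 7}.
Column 9 already contains {1, 2, 3, 5, 6, 7, 8, 9}.
Its 3×3 block (box 9) already contains {2, 3, 5, 6, 7}.
The only value from 1–9 not eliminated is 4, so R8C9 = 4.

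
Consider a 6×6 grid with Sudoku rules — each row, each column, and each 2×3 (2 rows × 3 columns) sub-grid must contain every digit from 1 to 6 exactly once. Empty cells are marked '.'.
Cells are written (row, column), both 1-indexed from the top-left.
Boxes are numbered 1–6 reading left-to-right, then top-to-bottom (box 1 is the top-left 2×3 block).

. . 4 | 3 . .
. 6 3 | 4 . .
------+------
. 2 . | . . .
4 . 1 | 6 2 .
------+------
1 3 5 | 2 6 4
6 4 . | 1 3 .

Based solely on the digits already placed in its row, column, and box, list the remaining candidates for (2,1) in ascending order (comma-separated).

Row 2 already contains {3, 4, 6}.
Column 1 already contains {1, 4, 6}.
Its 2×3 block (box 1) already contains {3, 4, 6}.
Removing those from 1–6 leaves {2, 5} as the candidates for (2,1).

2,5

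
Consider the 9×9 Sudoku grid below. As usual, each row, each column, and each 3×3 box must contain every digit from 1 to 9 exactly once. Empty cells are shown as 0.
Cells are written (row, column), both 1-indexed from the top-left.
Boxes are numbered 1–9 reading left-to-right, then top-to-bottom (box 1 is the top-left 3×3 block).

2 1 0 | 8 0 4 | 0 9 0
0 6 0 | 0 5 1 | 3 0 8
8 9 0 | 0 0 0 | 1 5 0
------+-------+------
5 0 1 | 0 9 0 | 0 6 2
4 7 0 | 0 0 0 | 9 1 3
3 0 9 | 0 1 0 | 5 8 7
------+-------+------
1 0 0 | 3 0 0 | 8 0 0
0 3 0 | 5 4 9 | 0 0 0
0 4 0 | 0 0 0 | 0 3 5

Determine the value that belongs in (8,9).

1

Cell (8,9) itself could take any of {1, 6} by direct elimination.
Consider where 1 can go in row 8.
(8,1) is out (column 1 already has a 1).
(8,3) is out (column 3 already has a 1).
(8,7) is out (column 7 already has a 1).
(8,8) is out (column 8 already has a 1).
So the only cell in row 8 that can hold 1 is (8,9).
Therefore (8,9) = 1.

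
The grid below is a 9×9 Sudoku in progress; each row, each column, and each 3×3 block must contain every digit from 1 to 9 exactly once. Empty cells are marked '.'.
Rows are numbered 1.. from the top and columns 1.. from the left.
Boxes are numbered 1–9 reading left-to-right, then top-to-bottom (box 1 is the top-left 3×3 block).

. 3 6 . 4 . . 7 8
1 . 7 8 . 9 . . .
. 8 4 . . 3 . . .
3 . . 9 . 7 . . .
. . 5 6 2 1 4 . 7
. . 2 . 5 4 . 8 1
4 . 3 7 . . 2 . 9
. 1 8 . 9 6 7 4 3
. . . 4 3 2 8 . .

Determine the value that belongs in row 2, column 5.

Row 2 already contains {1, 7, 8, 9}.
Column 5 already contains {2, 3, 4, 5, 9}.
Its 3×3 block (box 2) already contains {3, 4, 8, 9}.
The only value from 1–9 not eliminated is 6, so row 2, column 5 = 6.

6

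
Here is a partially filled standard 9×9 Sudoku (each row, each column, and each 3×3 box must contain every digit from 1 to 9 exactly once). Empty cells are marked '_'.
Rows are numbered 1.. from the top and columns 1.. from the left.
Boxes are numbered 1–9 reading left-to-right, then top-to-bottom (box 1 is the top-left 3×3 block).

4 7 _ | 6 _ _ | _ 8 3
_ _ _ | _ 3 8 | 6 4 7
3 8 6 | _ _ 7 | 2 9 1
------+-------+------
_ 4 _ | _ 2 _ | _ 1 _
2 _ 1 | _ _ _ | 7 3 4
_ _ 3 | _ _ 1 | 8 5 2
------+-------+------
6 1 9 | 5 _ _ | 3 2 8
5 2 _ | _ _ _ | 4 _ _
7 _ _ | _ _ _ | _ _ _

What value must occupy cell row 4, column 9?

Cell row 4, column 9 itself could take any of {6, 9} by direct elimination.
Consider where 6 can go in box 6.
row 4, column 7 is out (column 7 already has a 6).
So the only cell in box 6 that can hold 6 is row 4, column 9.
Therefore row 4, column 9 = 6.

6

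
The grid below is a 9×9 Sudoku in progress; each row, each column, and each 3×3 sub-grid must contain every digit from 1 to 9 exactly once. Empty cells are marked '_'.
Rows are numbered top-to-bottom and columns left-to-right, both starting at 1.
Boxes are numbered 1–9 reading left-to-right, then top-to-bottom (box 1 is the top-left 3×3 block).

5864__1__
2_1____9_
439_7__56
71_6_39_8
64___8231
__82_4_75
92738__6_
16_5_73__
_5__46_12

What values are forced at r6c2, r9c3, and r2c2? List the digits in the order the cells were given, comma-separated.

9,3,7

For r6c2:
  Row 6 already contains {2, 4, 5, 7, 8}.
  Column 2 already contains {1, 2, 3, 4, 5, 6, 8}.
  Its 3×3 block (box 4) already contains {1, 4, 6, 7, 8}.
  The only value from 1–9 not eliminated is 9, so r6c2 = 9.
For r9c3:
  Row 9 already contains {1, 2, 4, 5, 6}.
  Column 3 already contains {1, 6, 7, 8, 9}.
  Its 3×3 block (box 7) already contains {1, 2, 5, 6, 7, 9}.
  The only value from 1–9 not eliminated is 3, so r9c3 = 3.
For r2c2:
  Row 2 already contains {1, 2, 9}.
  Column 2 already contains {1, 2, 3, 4, 5, 6, 8}.
  Its 3×3 block (box 1) already contains {1, 2, 3, 4, 5, 6, 8, 9}.
  The only value from 1–9 not eliminated is 7, so r2c2 = 7.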